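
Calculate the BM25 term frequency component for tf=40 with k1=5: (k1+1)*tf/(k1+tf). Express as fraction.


BM25 TF component = (k1+1)*tf / (k1+tf)
k1 = 5, tf = 40
Numerator = (5+1)*40 = 240
Denominator = 5 + 40 = 45
= 240/45 = 16/3

16/3


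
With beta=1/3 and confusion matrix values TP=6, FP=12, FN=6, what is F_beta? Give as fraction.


P = TP/(TP+FP) = 6/18 = 1/3
R = TP/(TP+FN) = 6/12 = 1/2
beta^2 = 1/3^2 = 1/9
(1 + beta^2) = 10/9
Numerator = (1+beta^2)*P*R = 5/27
Denominator = beta^2*P + R = 1/27 + 1/2 = 29/54
F_beta = 10/29

10/29


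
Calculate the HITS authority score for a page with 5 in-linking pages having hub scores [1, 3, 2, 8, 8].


Authority = sum of hub scores of in-linkers
In-link 1: hub score = 1
In-link 2: hub score = 3
In-link 3: hub score = 2
In-link 4: hub score = 8
In-link 5: hub score = 8
Authority = 1 + 3 + 2 + 8 + 8 = 22

22


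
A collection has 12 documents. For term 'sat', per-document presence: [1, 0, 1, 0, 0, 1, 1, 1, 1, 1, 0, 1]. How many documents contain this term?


Checking each document for 'sat':
Doc 1: present
Doc 2: absent
Doc 3: present
Doc 4: absent
Doc 5: absent
Doc 6: present
Doc 7: present
Doc 8: present
Doc 9: present
Doc 10: present
Doc 11: absent
Doc 12: present
df = sum of presences = 1 + 0 + 1 + 0 + 0 + 1 + 1 + 1 + 1 + 1 + 0 + 1 = 8

8


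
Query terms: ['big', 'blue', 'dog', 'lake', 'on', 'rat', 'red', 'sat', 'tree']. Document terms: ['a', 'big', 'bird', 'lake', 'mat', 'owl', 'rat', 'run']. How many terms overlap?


Query terms: ['big', 'blue', 'dog', 'lake', 'on', 'rat', 'red', 'sat', 'tree']
Document terms: ['a', 'big', 'bird', 'lake', 'mat', 'owl', 'rat', 'run']
Common terms: ['big', 'lake', 'rat']
Overlap count = 3

3


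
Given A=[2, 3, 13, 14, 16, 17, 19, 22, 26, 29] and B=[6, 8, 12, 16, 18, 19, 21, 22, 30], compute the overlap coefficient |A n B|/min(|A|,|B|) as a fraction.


A intersect B = [16, 19, 22]
|A intersect B| = 3
min(|A|, |B|) = min(10, 9) = 9
Overlap = 3 / 9 = 1/3

1/3


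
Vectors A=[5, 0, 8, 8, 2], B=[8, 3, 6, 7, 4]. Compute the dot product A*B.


Dot product = sum of element-wise products
A[0]*B[0] = 5*8 = 40
A[1]*B[1] = 0*3 = 0
A[2]*B[2] = 8*6 = 48
A[3]*B[3] = 8*7 = 56
A[4]*B[4] = 2*4 = 8
Sum = 40 + 0 + 48 + 56 + 8 = 152

152


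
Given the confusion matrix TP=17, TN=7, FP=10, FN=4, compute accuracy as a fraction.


Accuracy = (TP + TN) / (TP + TN + FP + FN)
TP + TN = 17 + 7 = 24
Total = 17 + 7 + 10 + 4 = 38
Accuracy = 24 / 38 = 12/19

12/19


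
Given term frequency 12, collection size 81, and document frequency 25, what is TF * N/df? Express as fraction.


TF * (N/df)
= 12 * (81/25)
= 12 * 81/25
= 972/25

972/25


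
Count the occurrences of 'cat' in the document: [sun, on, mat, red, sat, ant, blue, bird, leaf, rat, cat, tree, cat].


Document has 13 words
Scanning for 'cat':
Found at positions: [10, 12]
Count = 2

2


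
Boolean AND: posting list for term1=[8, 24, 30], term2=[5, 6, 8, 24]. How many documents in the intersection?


Boolean AND: find intersection of posting lists
term1 docs: [8, 24, 30]
term2 docs: [5, 6, 8, 24]
Intersection: [8, 24]
|intersection| = 2

2


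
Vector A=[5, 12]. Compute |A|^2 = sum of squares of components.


|A|^2 = sum of squared components
A[0]^2 = 5^2 = 25
A[1]^2 = 12^2 = 144
Sum = 25 + 144 = 169

169


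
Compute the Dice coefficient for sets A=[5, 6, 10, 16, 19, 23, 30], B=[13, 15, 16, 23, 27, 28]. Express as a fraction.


A intersect B = [16, 23]
|A intersect B| = 2
|A| = 7, |B| = 6
Dice = 2*2 / (7+6)
= 4 / 13 = 4/13

4/13


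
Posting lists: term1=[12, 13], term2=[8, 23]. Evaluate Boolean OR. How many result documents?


Boolean OR: find union of posting lists
term1 docs: [12, 13]
term2 docs: [8, 23]
Union: [8, 12, 13, 23]
|union| = 4

4


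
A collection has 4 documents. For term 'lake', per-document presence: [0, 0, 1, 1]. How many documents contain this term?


Checking each document for 'lake':
Doc 1: absent
Doc 2: absent
Doc 3: present
Doc 4: present
df = sum of presences = 0 + 0 + 1 + 1 = 2

2


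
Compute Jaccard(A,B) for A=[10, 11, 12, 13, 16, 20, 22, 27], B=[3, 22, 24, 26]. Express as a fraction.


A intersect B = [22]
|A intersect B| = 1
A union B = [3, 10, 11, 12, 13, 16, 20, 22, 24, 26, 27]
|A union B| = 11
Jaccard = 1/11 = 1/11

1/11


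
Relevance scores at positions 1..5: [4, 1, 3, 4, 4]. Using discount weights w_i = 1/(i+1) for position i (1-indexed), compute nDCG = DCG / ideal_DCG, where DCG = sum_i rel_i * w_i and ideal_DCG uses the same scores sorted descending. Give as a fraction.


Position discount weights w_i = 1/(i+1) for i=1..5:
Weights = [1/2, 1/3, 1/4, 1/5, 1/6]
Actual relevance: [4, 1, 3, 4, 4]
DCG = 4/2 + 1/3 + 3/4 + 4/5 + 4/6 = 91/20
Ideal relevance (sorted desc): [4, 4, 4, 3, 1]
Ideal DCG = 4/2 + 4/3 + 4/4 + 3/5 + 1/6 = 51/10
nDCG = DCG / ideal_DCG = 91/20 / 51/10 = 91/102

91/102


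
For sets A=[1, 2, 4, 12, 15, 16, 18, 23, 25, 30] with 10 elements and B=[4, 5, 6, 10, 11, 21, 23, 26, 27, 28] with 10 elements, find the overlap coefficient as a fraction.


A intersect B = [4, 23]
|A intersect B| = 2
min(|A|, |B|) = min(10, 10) = 10
Overlap = 2 / 10 = 1/5

1/5


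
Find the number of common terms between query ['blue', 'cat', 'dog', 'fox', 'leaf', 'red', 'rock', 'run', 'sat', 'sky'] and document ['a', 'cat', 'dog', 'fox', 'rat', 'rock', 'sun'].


Query terms: ['blue', 'cat', 'dog', 'fox', 'leaf', 'red', 'rock', 'run', 'sat', 'sky']
Document terms: ['a', 'cat', 'dog', 'fox', 'rat', 'rock', 'sun']
Common terms: ['cat', 'dog', 'fox', 'rock']
Overlap count = 4

4


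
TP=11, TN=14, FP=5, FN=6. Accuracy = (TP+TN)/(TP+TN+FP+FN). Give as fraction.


Accuracy = (TP + TN) / (TP + TN + FP + FN)
TP + TN = 11 + 14 = 25
Total = 11 + 14 + 5 + 6 = 36
Accuracy = 25 / 36 = 25/36

25/36


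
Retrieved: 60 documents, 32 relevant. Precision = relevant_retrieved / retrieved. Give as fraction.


Precision = relevant_retrieved / total_retrieved
= 32 / 60
= 32 / (32 + 28)
= 8/15

8/15


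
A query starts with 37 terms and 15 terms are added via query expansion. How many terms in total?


Original terms: 37
Expansion terms: 15
Total = 37 + 15 = 52

52


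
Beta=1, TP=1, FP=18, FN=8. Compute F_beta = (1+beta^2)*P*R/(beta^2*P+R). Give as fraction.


P = TP/(TP+FP) = 1/19 = 1/19
R = TP/(TP+FN) = 1/9 = 1/9
beta^2 = 1^2 = 1
(1 + beta^2) = 2
Numerator = (1+beta^2)*P*R = 2/171
Denominator = beta^2*P + R = 1/19 + 1/9 = 28/171
F_beta = 1/14

1/14


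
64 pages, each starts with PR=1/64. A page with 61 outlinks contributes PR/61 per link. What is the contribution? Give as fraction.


Initial PR = 1/64 = 1/64
Outlinks = 61
Contribution per link = PR / outlinks
= 1/64 / 61
= 1/3904

1/3904


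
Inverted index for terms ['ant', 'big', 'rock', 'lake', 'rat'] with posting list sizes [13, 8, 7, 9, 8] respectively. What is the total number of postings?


Summing posting list sizes:
'ant': 13 postings
'big': 8 postings
'rock': 7 postings
'lake': 9 postings
'rat': 8 postings
Total = 13 + 8 + 7 + 9 + 8 = 45

45


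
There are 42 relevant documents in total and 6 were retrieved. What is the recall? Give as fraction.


Recall = retrieved_relevant / total_relevant
= 6 / 42
= 6 / (6 + 36)
= 1/7

1/7


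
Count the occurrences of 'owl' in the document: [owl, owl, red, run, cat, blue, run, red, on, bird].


Document has 10 words
Scanning for 'owl':
Found at positions: [0, 1]
Count = 2

2


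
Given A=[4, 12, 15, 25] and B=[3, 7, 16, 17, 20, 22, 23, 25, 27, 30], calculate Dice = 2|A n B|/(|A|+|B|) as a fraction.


A intersect B = [25]
|A intersect B| = 1
|A| = 4, |B| = 10
Dice = 2*1 / (4+10)
= 2 / 14 = 1/7

1/7


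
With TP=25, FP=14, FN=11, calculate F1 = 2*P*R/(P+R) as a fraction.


F1 = 2 * P * R / (P + R)
P = TP/(TP+FP) = 25/39 = 25/39
R = TP/(TP+FN) = 25/36 = 25/36
2 * P * R = 2 * 25/39 * 25/36 = 625/702
P + R = 25/39 + 25/36 = 625/468
F1 = 625/702 / 625/468 = 2/3

2/3


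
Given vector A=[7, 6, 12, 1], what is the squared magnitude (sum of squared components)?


|A|^2 = sum of squared components
A[0]^2 = 7^2 = 49
A[1]^2 = 6^2 = 36
A[2]^2 = 12^2 = 144
A[3]^2 = 1^2 = 1
Sum = 49 + 36 + 144 + 1 = 230

230


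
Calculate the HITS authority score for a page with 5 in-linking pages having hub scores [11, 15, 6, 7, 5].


Authority = sum of hub scores of in-linkers
In-link 1: hub score = 11
In-link 2: hub score = 15
In-link 3: hub score = 6
In-link 4: hub score = 7
In-link 5: hub score = 5
Authority = 11 + 15 + 6 + 7 + 5 = 44

44


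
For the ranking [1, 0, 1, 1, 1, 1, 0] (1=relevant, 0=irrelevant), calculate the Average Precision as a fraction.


Computing P@k for each relevant position:
Position 1: relevant, P@1 = 1/1 = 1
Position 2: not relevant
Position 3: relevant, P@3 = 2/3 = 2/3
Position 4: relevant, P@4 = 3/4 = 3/4
Position 5: relevant, P@5 = 4/5 = 4/5
Position 6: relevant, P@6 = 5/6 = 5/6
Position 7: not relevant
Sum of P@k = 1 + 2/3 + 3/4 + 4/5 + 5/6 = 81/20
AP = 81/20 / 5 = 81/100

81/100


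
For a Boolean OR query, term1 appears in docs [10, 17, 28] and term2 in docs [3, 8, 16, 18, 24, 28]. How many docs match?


Boolean OR: find union of posting lists
term1 docs: [10, 17, 28]
term2 docs: [3, 8, 16, 18, 24, 28]
Union: [3, 8, 10, 16, 17, 18, 24, 28]
|union| = 8

8


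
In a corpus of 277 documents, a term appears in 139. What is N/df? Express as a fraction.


IDF ratio = N / df
= 277 / 139
= 277/139

277/139


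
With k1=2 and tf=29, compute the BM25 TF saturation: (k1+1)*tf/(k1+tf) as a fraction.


BM25 TF component = (k1+1)*tf / (k1+tf)
k1 = 2, tf = 29
Numerator = (2+1)*29 = 87
Denominator = 2 + 29 = 31
= 87/31 = 87/31

87/31


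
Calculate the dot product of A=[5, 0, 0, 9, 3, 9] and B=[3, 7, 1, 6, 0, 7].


Dot product = sum of element-wise products
A[0]*B[0] = 5*3 = 15
A[1]*B[1] = 0*7 = 0
A[2]*B[2] = 0*1 = 0
A[3]*B[3] = 9*6 = 54
A[4]*B[4] = 3*0 = 0
A[5]*B[5] = 9*7 = 63
Sum = 15 + 0 + 0 + 54 + 0 + 63 = 132

132


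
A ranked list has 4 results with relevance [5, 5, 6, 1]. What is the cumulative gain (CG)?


Cumulative Gain = sum of relevance scores
Position 1: rel=5, running sum=5
Position 2: rel=5, running sum=10
Position 3: rel=6, running sum=16
Position 4: rel=1, running sum=17
CG = 17

17


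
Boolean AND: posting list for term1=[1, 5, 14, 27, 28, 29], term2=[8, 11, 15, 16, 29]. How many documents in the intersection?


Boolean AND: find intersection of posting lists
term1 docs: [1, 5, 14, 27, 28, 29]
term2 docs: [8, 11, 15, 16, 29]
Intersection: [29]
|intersection| = 1

1


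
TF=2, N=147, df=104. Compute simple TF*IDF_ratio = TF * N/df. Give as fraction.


TF * (N/df)
= 2 * (147/104)
= 2 * 147/104
= 147/52

147/52


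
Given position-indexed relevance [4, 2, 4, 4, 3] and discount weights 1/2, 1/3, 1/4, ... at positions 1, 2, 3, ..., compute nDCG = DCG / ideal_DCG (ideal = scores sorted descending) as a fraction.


Position discount weights w_i = 1/(i+1) for i=1..5:
Weights = [1/2, 1/3, 1/4, 1/5, 1/6]
Actual relevance: [4, 2, 4, 4, 3]
DCG = 4/2 + 2/3 + 4/4 + 4/5 + 3/6 = 149/30
Ideal relevance (sorted desc): [4, 4, 4, 3, 2]
Ideal DCG = 4/2 + 4/3 + 4/4 + 3/5 + 2/6 = 79/15
nDCG = DCG / ideal_DCG = 149/30 / 79/15 = 149/158

149/158


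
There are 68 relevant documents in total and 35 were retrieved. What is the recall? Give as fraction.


Recall = retrieved_relevant / total_relevant
= 35 / 68
= 35 / (35 + 33)
= 35/68

35/68


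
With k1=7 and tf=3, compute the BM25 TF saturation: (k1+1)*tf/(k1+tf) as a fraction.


BM25 TF component = (k1+1)*tf / (k1+tf)
k1 = 7, tf = 3
Numerator = (7+1)*3 = 24
Denominator = 7 + 3 = 10
= 24/10 = 12/5

12/5


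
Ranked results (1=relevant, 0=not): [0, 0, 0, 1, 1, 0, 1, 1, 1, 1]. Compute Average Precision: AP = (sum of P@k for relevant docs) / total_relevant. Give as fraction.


Computing P@k for each relevant position:
Position 1: not relevant
Position 2: not relevant
Position 3: not relevant
Position 4: relevant, P@4 = 1/4 = 1/4
Position 5: relevant, P@5 = 2/5 = 2/5
Position 6: not relevant
Position 7: relevant, P@7 = 3/7 = 3/7
Position 8: relevant, P@8 = 4/8 = 1/2
Position 9: relevant, P@9 = 5/9 = 5/9
Position 10: relevant, P@10 = 6/10 = 3/5
Sum of P@k = 1/4 + 2/5 + 3/7 + 1/2 + 5/9 + 3/5 = 689/252
AP = 689/252 / 6 = 689/1512

689/1512


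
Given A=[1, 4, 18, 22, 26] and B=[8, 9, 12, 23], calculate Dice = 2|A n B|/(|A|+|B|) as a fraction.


A intersect B = []
|A intersect B| = 0
|A| = 5, |B| = 4
Dice = 2*0 / (5+4)
= 0 / 9 = 0

0


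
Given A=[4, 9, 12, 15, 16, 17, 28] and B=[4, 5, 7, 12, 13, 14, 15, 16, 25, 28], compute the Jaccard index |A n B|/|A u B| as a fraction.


A intersect B = [4, 12, 15, 16, 28]
|A intersect B| = 5
A union B = [4, 5, 7, 9, 12, 13, 14, 15, 16, 17, 25, 28]
|A union B| = 12
Jaccard = 5/12 = 5/12

5/12


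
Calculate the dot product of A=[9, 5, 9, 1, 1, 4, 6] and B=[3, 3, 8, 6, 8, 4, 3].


Dot product = sum of element-wise products
A[0]*B[0] = 9*3 = 27
A[1]*B[1] = 5*3 = 15
A[2]*B[2] = 9*8 = 72
A[3]*B[3] = 1*6 = 6
A[4]*B[4] = 1*8 = 8
A[5]*B[5] = 4*4 = 16
A[6]*B[6] = 6*3 = 18
Sum = 27 + 15 + 72 + 6 + 8 + 16 + 18 = 162

162


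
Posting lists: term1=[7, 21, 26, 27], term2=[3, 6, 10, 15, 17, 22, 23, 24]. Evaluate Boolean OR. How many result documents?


Boolean OR: find union of posting lists
term1 docs: [7, 21, 26, 27]
term2 docs: [3, 6, 10, 15, 17, 22, 23, 24]
Union: [3, 6, 7, 10, 15, 17, 21, 22, 23, 24, 26, 27]
|union| = 12

12


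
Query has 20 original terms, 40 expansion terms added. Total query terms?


Original terms: 20
Expansion terms: 40
Total = 20 + 40 = 60

60


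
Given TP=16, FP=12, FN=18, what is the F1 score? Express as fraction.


F1 = 2 * P * R / (P + R)
P = TP/(TP+FP) = 16/28 = 4/7
R = TP/(TP+FN) = 16/34 = 8/17
2 * P * R = 2 * 4/7 * 8/17 = 64/119
P + R = 4/7 + 8/17 = 124/119
F1 = 64/119 / 124/119 = 16/31

16/31


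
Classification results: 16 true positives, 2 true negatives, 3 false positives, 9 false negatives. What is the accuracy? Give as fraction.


Accuracy = (TP + TN) / (TP + TN + FP + FN)
TP + TN = 16 + 2 = 18
Total = 16 + 2 + 3 + 9 = 30
Accuracy = 18 / 30 = 3/5

3/5


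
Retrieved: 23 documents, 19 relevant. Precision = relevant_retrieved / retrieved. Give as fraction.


Precision = relevant_retrieved / total_retrieved
= 19 / 23
= 19 / (19 + 4)
= 19/23

19/23


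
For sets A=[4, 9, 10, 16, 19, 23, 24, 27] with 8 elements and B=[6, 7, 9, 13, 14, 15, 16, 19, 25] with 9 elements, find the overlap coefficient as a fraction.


A intersect B = [9, 16, 19]
|A intersect B| = 3
min(|A|, |B|) = min(8, 9) = 8
Overlap = 3 / 8 = 3/8

3/8


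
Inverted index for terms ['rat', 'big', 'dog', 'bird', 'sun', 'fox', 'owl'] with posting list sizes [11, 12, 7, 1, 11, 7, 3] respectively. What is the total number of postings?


Summing posting list sizes:
'rat': 11 postings
'big': 12 postings
'dog': 7 postings
'bird': 1 postings
'sun': 11 postings
'fox': 7 postings
'owl': 3 postings
Total = 11 + 12 + 7 + 1 + 11 + 7 + 3 = 52

52


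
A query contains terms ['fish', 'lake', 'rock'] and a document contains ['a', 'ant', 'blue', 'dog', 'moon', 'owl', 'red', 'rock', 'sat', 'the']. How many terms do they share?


Query terms: ['fish', 'lake', 'rock']
Document terms: ['a', 'ant', 'blue', 'dog', 'moon', 'owl', 'red', 'rock', 'sat', 'the']
Common terms: ['rock']
Overlap count = 1

1


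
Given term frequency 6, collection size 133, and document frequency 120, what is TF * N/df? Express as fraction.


TF * (N/df)
= 6 * (133/120)
= 6 * 133/120
= 133/20

133/20


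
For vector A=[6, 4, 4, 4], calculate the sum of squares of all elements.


|A|^2 = sum of squared components
A[0]^2 = 6^2 = 36
A[1]^2 = 4^2 = 16
A[2]^2 = 4^2 = 16
A[3]^2 = 4^2 = 16
Sum = 36 + 16 + 16 + 16 = 84

84


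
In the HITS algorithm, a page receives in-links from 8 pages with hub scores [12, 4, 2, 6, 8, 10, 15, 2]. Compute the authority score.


Authority = sum of hub scores of in-linkers
In-link 1: hub score = 12
In-link 2: hub score = 4
In-link 3: hub score = 2
In-link 4: hub score = 6
In-link 5: hub score = 8
In-link 6: hub score = 10
In-link 7: hub score = 15
In-link 8: hub score = 2
Authority = 12 + 4 + 2 + 6 + 8 + 10 + 15 + 2 = 59

59


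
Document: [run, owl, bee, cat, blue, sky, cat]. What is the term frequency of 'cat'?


Document has 7 words
Scanning for 'cat':
Found at positions: [3, 6]
Count = 2

2


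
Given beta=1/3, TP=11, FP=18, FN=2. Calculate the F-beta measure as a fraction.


P = TP/(TP+FP) = 11/29 = 11/29
R = TP/(TP+FN) = 11/13 = 11/13
beta^2 = 1/3^2 = 1/9
(1 + beta^2) = 10/9
Numerator = (1+beta^2)*P*R = 1210/3393
Denominator = beta^2*P + R = 11/261 + 11/13 = 3014/3393
F_beta = 55/137

55/137


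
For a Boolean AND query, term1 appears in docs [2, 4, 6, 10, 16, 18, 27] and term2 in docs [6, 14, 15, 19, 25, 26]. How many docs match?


Boolean AND: find intersection of posting lists
term1 docs: [2, 4, 6, 10, 16, 18, 27]
term2 docs: [6, 14, 15, 19, 25, 26]
Intersection: [6]
|intersection| = 1

1


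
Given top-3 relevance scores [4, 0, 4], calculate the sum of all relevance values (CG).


Cumulative Gain = sum of relevance scores
Position 1: rel=4, running sum=4
Position 2: rel=0, running sum=4
Position 3: rel=4, running sum=8
CG = 8

8


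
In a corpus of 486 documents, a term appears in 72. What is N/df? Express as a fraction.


IDF ratio = N / df
= 486 / 72
= 27/4

27/4


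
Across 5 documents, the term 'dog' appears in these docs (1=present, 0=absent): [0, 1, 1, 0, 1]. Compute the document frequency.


Checking each document for 'dog':
Doc 1: absent
Doc 2: present
Doc 3: present
Doc 4: absent
Doc 5: present
df = sum of presences = 0 + 1 + 1 + 0 + 1 = 3

3


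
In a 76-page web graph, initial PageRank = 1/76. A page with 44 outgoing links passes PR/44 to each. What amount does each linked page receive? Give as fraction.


Initial PR = 1/76 = 1/76
Outlinks = 44
Contribution per link = PR / outlinks
= 1/76 / 44
= 1/3344

1/3344


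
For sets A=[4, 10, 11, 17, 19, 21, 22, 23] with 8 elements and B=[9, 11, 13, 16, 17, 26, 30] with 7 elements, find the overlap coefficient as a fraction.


A intersect B = [11, 17]
|A intersect B| = 2
min(|A|, |B|) = min(8, 7) = 7
Overlap = 2 / 7 = 2/7

2/7


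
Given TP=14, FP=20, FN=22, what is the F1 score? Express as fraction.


F1 = 2 * P * R / (P + R)
P = TP/(TP+FP) = 14/34 = 7/17
R = TP/(TP+FN) = 14/36 = 7/18
2 * P * R = 2 * 7/17 * 7/18 = 49/153
P + R = 7/17 + 7/18 = 245/306
F1 = 49/153 / 245/306 = 2/5

2/5


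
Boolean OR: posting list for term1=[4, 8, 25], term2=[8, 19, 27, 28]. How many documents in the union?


Boolean OR: find union of posting lists
term1 docs: [4, 8, 25]
term2 docs: [8, 19, 27, 28]
Union: [4, 8, 19, 25, 27, 28]
|union| = 6

6


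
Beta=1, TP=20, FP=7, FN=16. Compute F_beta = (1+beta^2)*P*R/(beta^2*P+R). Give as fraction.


P = TP/(TP+FP) = 20/27 = 20/27
R = TP/(TP+FN) = 20/36 = 5/9
beta^2 = 1^2 = 1
(1 + beta^2) = 2
Numerator = (1+beta^2)*P*R = 200/243
Denominator = beta^2*P + R = 20/27 + 5/9 = 35/27
F_beta = 40/63

40/63


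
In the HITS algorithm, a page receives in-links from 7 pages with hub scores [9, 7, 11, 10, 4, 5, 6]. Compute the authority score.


Authority = sum of hub scores of in-linkers
In-link 1: hub score = 9
In-link 2: hub score = 7
In-link 3: hub score = 11
In-link 4: hub score = 10
In-link 5: hub score = 4
In-link 6: hub score = 5
In-link 7: hub score = 6
Authority = 9 + 7 + 11 + 10 + 4 + 5 + 6 = 52

52


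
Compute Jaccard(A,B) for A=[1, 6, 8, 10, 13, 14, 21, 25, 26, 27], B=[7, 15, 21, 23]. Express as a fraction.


A intersect B = [21]
|A intersect B| = 1
A union B = [1, 6, 7, 8, 10, 13, 14, 15, 21, 23, 25, 26, 27]
|A union B| = 13
Jaccard = 1/13 = 1/13

1/13


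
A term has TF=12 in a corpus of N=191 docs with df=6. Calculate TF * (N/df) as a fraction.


TF * (N/df)
= 12 * (191/6)
= 12 * 191/6
= 382

382


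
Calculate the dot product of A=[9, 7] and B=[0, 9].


Dot product = sum of element-wise products
A[0]*B[0] = 9*0 = 0
A[1]*B[1] = 7*9 = 63
Sum = 0 + 63 = 63

63


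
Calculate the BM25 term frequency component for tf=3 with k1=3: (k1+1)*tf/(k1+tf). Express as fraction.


BM25 TF component = (k1+1)*tf / (k1+tf)
k1 = 3, tf = 3
Numerator = (3+1)*3 = 12
Denominator = 3 + 3 = 6
= 12/6 = 2

2


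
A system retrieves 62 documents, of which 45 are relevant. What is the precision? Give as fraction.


Precision = relevant_retrieved / total_retrieved
= 45 / 62
= 45 / (45 + 17)
= 45/62

45/62


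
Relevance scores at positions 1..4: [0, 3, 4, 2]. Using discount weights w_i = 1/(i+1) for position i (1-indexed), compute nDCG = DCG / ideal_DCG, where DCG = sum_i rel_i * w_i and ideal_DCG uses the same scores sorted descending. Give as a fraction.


Position discount weights w_i = 1/(i+1) for i=1..4:
Weights = [1/2, 1/3, 1/4, 1/5]
Actual relevance: [0, 3, 4, 2]
DCG = 0/2 + 3/3 + 4/4 + 2/5 = 12/5
Ideal relevance (sorted desc): [4, 3, 2, 0]
Ideal DCG = 4/2 + 3/3 + 2/4 + 0/5 = 7/2
nDCG = DCG / ideal_DCG = 12/5 / 7/2 = 24/35

24/35


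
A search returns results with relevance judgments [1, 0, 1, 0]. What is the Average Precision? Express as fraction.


Computing P@k for each relevant position:
Position 1: relevant, P@1 = 1/1 = 1
Position 2: not relevant
Position 3: relevant, P@3 = 2/3 = 2/3
Position 4: not relevant
Sum of P@k = 1 + 2/3 = 5/3
AP = 5/3 / 2 = 5/6

5/6


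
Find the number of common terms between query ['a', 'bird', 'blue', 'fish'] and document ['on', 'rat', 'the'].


Query terms: ['a', 'bird', 'blue', 'fish']
Document terms: ['on', 'rat', 'the']
Common terms: []
Overlap count = 0

0


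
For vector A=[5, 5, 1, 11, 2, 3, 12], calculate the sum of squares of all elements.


|A|^2 = sum of squared components
A[0]^2 = 5^2 = 25
A[1]^2 = 5^2 = 25
A[2]^2 = 1^2 = 1
A[3]^2 = 11^2 = 121
A[4]^2 = 2^2 = 4
A[5]^2 = 3^2 = 9
A[6]^2 = 12^2 = 144
Sum = 25 + 25 + 1 + 121 + 4 + 9 + 144 = 329

329


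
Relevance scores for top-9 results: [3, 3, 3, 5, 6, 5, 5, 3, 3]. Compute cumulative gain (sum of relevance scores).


Cumulative Gain = sum of relevance scores
Position 1: rel=3, running sum=3
Position 2: rel=3, running sum=6
Position 3: rel=3, running sum=9
Position 4: rel=5, running sum=14
Position 5: rel=6, running sum=20
Position 6: rel=5, running sum=25
Position 7: rel=5, running sum=30
Position 8: rel=3, running sum=33
Position 9: rel=3, running sum=36
CG = 36

36


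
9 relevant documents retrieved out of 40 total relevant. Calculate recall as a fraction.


Recall = retrieved_relevant / total_relevant
= 9 / 40
= 9 / (9 + 31)
= 9/40

9/40


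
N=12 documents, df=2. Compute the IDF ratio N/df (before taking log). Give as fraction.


IDF ratio = N / df
= 12 / 2
= 6

6


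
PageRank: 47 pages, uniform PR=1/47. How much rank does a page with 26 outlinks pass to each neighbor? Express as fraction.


Initial PR = 1/47 = 1/47
Outlinks = 26
Contribution per link = PR / outlinks
= 1/47 / 26
= 1/1222

1/1222


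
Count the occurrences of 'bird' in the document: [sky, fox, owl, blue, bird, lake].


Document has 6 words
Scanning for 'bird':
Found at positions: [4]
Count = 1

1


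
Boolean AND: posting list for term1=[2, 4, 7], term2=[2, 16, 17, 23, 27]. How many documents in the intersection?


Boolean AND: find intersection of posting lists
term1 docs: [2, 4, 7]
term2 docs: [2, 16, 17, 23, 27]
Intersection: [2]
|intersection| = 1

1


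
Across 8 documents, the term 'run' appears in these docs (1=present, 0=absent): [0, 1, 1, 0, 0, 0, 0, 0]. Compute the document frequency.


Checking each document for 'run':
Doc 1: absent
Doc 2: present
Doc 3: present
Doc 4: absent
Doc 5: absent
Doc 6: absent
Doc 7: absent
Doc 8: absent
df = sum of presences = 0 + 1 + 1 + 0 + 0 + 0 + 0 + 0 = 2

2


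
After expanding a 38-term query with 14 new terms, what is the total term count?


Original terms: 38
Expansion terms: 14
Total = 38 + 14 = 52

52


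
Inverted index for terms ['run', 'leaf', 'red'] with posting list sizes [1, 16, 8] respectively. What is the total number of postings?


Summing posting list sizes:
'run': 1 postings
'leaf': 16 postings
'red': 8 postings
Total = 1 + 16 + 8 = 25

25


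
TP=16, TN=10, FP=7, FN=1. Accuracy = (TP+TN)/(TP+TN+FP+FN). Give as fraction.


Accuracy = (TP + TN) / (TP + TN + FP + FN)
TP + TN = 16 + 10 = 26
Total = 16 + 10 + 7 + 1 = 34
Accuracy = 26 / 34 = 13/17

13/17


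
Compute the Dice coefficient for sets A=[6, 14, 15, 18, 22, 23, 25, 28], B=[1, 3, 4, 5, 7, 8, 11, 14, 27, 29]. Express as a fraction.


A intersect B = [14]
|A intersect B| = 1
|A| = 8, |B| = 10
Dice = 2*1 / (8+10)
= 2 / 18 = 1/9

1/9


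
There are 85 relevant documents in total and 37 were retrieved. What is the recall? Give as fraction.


Recall = retrieved_relevant / total_relevant
= 37 / 85
= 37 / (37 + 48)
= 37/85

37/85


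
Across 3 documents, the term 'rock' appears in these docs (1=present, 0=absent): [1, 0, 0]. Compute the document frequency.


Checking each document for 'rock':
Doc 1: present
Doc 2: absent
Doc 3: absent
df = sum of presences = 1 + 0 + 0 = 1

1


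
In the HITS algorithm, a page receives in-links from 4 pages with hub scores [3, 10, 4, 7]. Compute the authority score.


Authority = sum of hub scores of in-linkers
In-link 1: hub score = 3
In-link 2: hub score = 10
In-link 3: hub score = 4
In-link 4: hub score = 7
Authority = 3 + 10 + 4 + 7 = 24

24


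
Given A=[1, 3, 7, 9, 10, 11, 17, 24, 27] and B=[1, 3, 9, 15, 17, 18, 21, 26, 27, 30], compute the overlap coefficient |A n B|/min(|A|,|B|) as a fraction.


A intersect B = [1, 3, 9, 17, 27]
|A intersect B| = 5
min(|A|, |B|) = min(9, 10) = 9
Overlap = 5 / 9 = 5/9

5/9


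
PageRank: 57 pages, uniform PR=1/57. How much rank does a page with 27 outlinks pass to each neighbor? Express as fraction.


Initial PR = 1/57 = 1/57
Outlinks = 27
Contribution per link = PR / outlinks
= 1/57 / 27
= 1/1539

1/1539


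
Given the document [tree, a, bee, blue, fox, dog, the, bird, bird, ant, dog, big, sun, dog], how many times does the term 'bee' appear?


Document has 14 words
Scanning for 'bee':
Found at positions: [2]
Count = 1

1


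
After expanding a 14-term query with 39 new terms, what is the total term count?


Original terms: 14
Expansion terms: 39
Total = 14 + 39 = 53

53


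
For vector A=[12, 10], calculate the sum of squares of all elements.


|A|^2 = sum of squared components
A[0]^2 = 12^2 = 144
A[1]^2 = 10^2 = 100
Sum = 144 + 100 = 244

244


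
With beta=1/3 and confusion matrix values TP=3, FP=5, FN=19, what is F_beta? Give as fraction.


P = TP/(TP+FP) = 3/8 = 3/8
R = TP/(TP+FN) = 3/22 = 3/22
beta^2 = 1/3^2 = 1/9
(1 + beta^2) = 10/9
Numerator = (1+beta^2)*P*R = 5/88
Denominator = beta^2*P + R = 1/24 + 3/22 = 47/264
F_beta = 15/47

15/47


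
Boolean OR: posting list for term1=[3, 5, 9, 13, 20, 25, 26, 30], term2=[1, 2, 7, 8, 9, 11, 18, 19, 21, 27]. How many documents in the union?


Boolean OR: find union of posting lists
term1 docs: [3, 5, 9, 13, 20, 25, 26, 30]
term2 docs: [1, 2, 7, 8, 9, 11, 18, 19, 21, 27]
Union: [1, 2, 3, 5, 7, 8, 9, 11, 13, 18, 19, 20, 21, 25, 26, 27, 30]
|union| = 17

17


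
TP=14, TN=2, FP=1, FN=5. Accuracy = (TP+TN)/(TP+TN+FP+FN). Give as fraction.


Accuracy = (TP + TN) / (TP + TN + FP + FN)
TP + TN = 14 + 2 = 16
Total = 14 + 2 + 1 + 5 = 22
Accuracy = 16 / 22 = 8/11

8/11


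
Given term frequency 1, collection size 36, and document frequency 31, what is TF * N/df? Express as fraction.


TF * (N/df)
= 1 * (36/31)
= 1 * 36/31
= 36/31

36/31


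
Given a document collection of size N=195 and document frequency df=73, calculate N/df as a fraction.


IDF ratio = N / df
= 195 / 73
= 195/73

195/73


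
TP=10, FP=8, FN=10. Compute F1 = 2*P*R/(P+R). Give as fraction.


F1 = 2 * P * R / (P + R)
P = TP/(TP+FP) = 10/18 = 5/9
R = TP/(TP+FN) = 10/20 = 1/2
2 * P * R = 2 * 5/9 * 1/2 = 5/9
P + R = 5/9 + 1/2 = 19/18
F1 = 5/9 / 19/18 = 10/19

10/19


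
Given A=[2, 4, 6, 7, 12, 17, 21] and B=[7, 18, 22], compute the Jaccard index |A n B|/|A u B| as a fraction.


A intersect B = [7]
|A intersect B| = 1
A union B = [2, 4, 6, 7, 12, 17, 18, 21, 22]
|A union B| = 9
Jaccard = 1/9 = 1/9

1/9


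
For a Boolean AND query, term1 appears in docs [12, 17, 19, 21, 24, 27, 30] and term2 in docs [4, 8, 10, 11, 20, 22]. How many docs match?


Boolean AND: find intersection of posting lists
term1 docs: [12, 17, 19, 21, 24, 27, 30]
term2 docs: [4, 8, 10, 11, 20, 22]
Intersection: []
|intersection| = 0

0


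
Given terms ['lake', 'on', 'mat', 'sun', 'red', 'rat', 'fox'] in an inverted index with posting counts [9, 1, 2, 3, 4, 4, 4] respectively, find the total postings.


Summing posting list sizes:
'lake': 9 postings
'on': 1 postings
'mat': 2 postings
'sun': 3 postings
'red': 4 postings
'rat': 4 postings
'fox': 4 postings
Total = 9 + 1 + 2 + 3 + 4 + 4 + 4 = 27

27


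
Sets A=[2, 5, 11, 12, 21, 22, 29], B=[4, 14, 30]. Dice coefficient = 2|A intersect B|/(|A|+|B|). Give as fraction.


A intersect B = []
|A intersect B| = 0
|A| = 7, |B| = 3
Dice = 2*0 / (7+3)
= 0 / 10 = 0

0


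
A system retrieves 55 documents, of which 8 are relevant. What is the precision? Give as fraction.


Precision = relevant_retrieved / total_retrieved
= 8 / 55
= 8 / (8 + 47)
= 8/55

8/55


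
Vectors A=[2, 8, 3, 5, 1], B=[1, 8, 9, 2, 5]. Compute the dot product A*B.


Dot product = sum of element-wise products
A[0]*B[0] = 2*1 = 2
A[1]*B[1] = 8*8 = 64
A[2]*B[2] = 3*9 = 27
A[3]*B[3] = 5*2 = 10
A[4]*B[4] = 1*5 = 5
Sum = 2 + 64 + 27 + 10 + 5 = 108

108


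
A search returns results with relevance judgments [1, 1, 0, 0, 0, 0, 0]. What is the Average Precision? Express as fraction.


Computing P@k for each relevant position:
Position 1: relevant, P@1 = 1/1 = 1
Position 2: relevant, P@2 = 2/2 = 1
Position 3: not relevant
Position 4: not relevant
Position 5: not relevant
Position 6: not relevant
Position 7: not relevant
Sum of P@k = 1 + 1 = 2
AP = 2 / 2 = 1

1


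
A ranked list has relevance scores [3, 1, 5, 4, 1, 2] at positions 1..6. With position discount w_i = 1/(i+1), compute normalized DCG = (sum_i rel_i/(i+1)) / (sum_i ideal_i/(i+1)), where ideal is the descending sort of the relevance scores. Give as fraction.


Position discount weights w_i = 1/(i+1) for i=1..6:
Weights = [1/2, 1/3, 1/4, 1/5, 1/6, 1/7]
Actual relevance: [3, 1, 5, 4, 1, 2]
DCG = 3/2 + 1/3 + 5/4 + 4/5 + 1/6 + 2/7 = 607/140
Ideal relevance (sorted desc): [5, 4, 3, 2, 1, 1]
Ideal DCG = 5/2 + 4/3 + 3/4 + 2/5 + 1/6 + 1/7 = 741/140
nDCG = DCG / ideal_DCG = 607/140 / 741/140 = 607/741

607/741


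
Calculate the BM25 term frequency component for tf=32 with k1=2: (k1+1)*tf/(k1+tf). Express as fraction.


BM25 TF component = (k1+1)*tf / (k1+tf)
k1 = 2, tf = 32
Numerator = (2+1)*32 = 96
Denominator = 2 + 32 = 34
= 96/34 = 48/17

48/17


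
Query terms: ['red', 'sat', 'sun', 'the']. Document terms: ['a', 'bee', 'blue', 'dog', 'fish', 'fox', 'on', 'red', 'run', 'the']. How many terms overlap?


Query terms: ['red', 'sat', 'sun', 'the']
Document terms: ['a', 'bee', 'blue', 'dog', 'fish', 'fox', 'on', 'red', 'run', 'the']
Common terms: ['red', 'the']
Overlap count = 2

2


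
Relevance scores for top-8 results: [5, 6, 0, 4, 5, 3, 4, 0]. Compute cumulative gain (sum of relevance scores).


Cumulative Gain = sum of relevance scores
Position 1: rel=5, running sum=5
Position 2: rel=6, running sum=11
Position 3: rel=0, running sum=11
Position 4: rel=4, running sum=15
Position 5: rel=5, running sum=20
Position 6: rel=3, running sum=23
Position 7: rel=4, running sum=27
Position 8: rel=0, running sum=27
CG = 27

27


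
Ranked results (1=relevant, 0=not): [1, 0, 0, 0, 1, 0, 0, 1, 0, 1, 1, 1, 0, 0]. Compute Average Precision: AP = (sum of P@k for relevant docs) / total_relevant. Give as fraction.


Computing P@k for each relevant position:
Position 1: relevant, P@1 = 1/1 = 1
Position 2: not relevant
Position 3: not relevant
Position 4: not relevant
Position 5: relevant, P@5 = 2/5 = 2/5
Position 6: not relevant
Position 7: not relevant
Position 8: relevant, P@8 = 3/8 = 3/8
Position 9: not relevant
Position 10: relevant, P@10 = 4/10 = 2/5
Position 11: relevant, P@11 = 5/11 = 5/11
Position 12: relevant, P@12 = 6/12 = 1/2
Position 13: not relevant
Position 14: not relevant
Sum of P@k = 1 + 2/5 + 3/8 + 2/5 + 5/11 + 1/2 = 1377/440
AP = 1377/440 / 6 = 459/880

459/880


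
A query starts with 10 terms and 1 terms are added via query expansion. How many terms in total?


Original terms: 10
Expansion terms: 1
Total = 10 + 1 = 11

11


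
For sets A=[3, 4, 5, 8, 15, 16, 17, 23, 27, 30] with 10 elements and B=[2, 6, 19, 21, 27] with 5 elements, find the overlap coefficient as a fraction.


A intersect B = [27]
|A intersect B| = 1
min(|A|, |B|) = min(10, 5) = 5
Overlap = 1 / 5 = 1/5

1/5


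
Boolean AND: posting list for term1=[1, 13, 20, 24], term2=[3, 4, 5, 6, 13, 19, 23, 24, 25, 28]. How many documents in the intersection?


Boolean AND: find intersection of posting lists
term1 docs: [1, 13, 20, 24]
term2 docs: [3, 4, 5, 6, 13, 19, 23, 24, 25, 28]
Intersection: [13, 24]
|intersection| = 2

2


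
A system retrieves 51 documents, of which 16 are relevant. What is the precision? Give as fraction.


Precision = relevant_retrieved / total_retrieved
= 16 / 51
= 16 / (16 + 35)
= 16/51

16/51


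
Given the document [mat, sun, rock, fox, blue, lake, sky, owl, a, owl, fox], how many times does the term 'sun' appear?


Document has 11 words
Scanning for 'sun':
Found at positions: [1]
Count = 1

1


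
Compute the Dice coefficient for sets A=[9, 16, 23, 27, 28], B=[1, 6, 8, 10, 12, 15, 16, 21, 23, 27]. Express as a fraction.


A intersect B = [16, 23, 27]
|A intersect B| = 3
|A| = 5, |B| = 10
Dice = 2*3 / (5+10)
= 6 / 15 = 2/5

2/5


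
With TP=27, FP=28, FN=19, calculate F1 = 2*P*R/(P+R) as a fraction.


F1 = 2 * P * R / (P + R)
P = TP/(TP+FP) = 27/55 = 27/55
R = TP/(TP+FN) = 27/46 = 27/46
2 * P * R = 2 * 27/55 * 27/46 = 729/1265
P + R = 27/55 + 27/46 = 2727/2530
F1 = 729/1265 / 2727/2530 = 54/101

54/101


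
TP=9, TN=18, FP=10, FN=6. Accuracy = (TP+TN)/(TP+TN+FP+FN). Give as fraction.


Accuracy = (TP + TN) / (TP + TN + FP + FN)
TP + TN = 9 + 18 = 27
Total = 9 + 18 + 10 + 6 = 43
Accuracy = 27 / 43 = 27/43

27/43


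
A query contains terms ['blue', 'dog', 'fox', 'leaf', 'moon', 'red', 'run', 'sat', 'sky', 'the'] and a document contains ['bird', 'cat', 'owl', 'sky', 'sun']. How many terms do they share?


Query terms: ['blue', 'dog', 'fox', 'leaf', 'moon', 'red', 'run', 'sat', 'sky', 'the']
Document terms: ['bird', 'cat', 'owl', 'sky', 'sun']
Common terms: ['sky']
Overlap count = 1

1


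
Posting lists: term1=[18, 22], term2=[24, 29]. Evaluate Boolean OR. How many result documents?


Boolean OR: find union of posting lists
term1 docs: [18, 22]
term2 docs: [24, 29]
Union: [18, 22, 24, 29]
|union| = 4

4


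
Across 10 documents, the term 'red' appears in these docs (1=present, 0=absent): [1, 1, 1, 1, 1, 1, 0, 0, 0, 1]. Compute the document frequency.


Checking each document for 'red':
Doc 1: present
Doc 2: present
Doc 3: present
Doc 4: present
Doc 5: present
Doc 6: present
Doc 7: absent
Doc 8: absent
Doc 9: absent
Doc 10: present
df = sum of presences = 1 + 1 + 1 + 1 + 1 + 1 + 0 + 0 + 0 + 1 = 7

7


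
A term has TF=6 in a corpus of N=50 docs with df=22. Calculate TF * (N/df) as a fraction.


TF * (N/df)
= 6 * (50/22)
= 6 * 25/11
= 150/11

150/11


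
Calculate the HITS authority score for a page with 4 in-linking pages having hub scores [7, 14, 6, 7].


Authority = sum of hub scores of in-linkers
In-link 1: hub score = 7
In-link 2: hub score = 14
In-link 3: hub score = 6
In-link 4: hub score = 7
Authority = 7 + 14 + 6 + 7 = 34

34


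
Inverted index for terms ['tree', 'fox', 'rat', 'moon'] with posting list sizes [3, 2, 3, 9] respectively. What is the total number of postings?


Summing posting list sizes:
'tree': 3 postings
'fox': 2 postings
'rat': 3 postings
'moon': 9 postings
Total = 3 + 2 + 3 + 9 = 17

17


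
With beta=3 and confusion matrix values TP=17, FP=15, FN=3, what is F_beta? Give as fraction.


P = TP/(TP+FP) = 17/32 = 17/32
R = TP/(TP+FN) = 17/20 = 17/20
beta^2 = 3^2 = 9
(1 + beta^2) = 10
Numerator = (1+beta^2)*P*R = 289/64
Denominator = beta^2*P + R = 153/32 + 17/20 = 901/160
F_beta = 85/106

85/106


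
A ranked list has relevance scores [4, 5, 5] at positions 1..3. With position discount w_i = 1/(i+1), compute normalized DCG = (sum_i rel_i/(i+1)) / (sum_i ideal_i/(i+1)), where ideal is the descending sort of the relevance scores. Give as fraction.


Position discount weights w_i = 1/(i+1) for i=1..3:
Weights = [1/2, 1/3, 1/4]
Actual relevance: [4, 5, 5]
DCG = 4/2 + 5/3 + 5/4 = 59/12
Ideal relevance (sorted desc): [5, 5, 4]
Ideal DCG = 5/2 + 5/3 + 4/4 = 31/6
nDCG = DCG / ideal_DCG = 59/12 / 31/6 = 59/62

59/62


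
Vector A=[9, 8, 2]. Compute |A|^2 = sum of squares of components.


|A|^2 = sum of squared components
A[0]^2 = 9^2 = 81
A[1]^2 = 8^2 = 64
A[2]^2 = 2^2 = 4
Sum = 81 + 64 + 4 = 149

149


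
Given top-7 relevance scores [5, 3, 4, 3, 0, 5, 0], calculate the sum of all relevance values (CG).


Cumulative Gain = sum of relevance scores
Position 1: rel=5, running sum=5
Position 2: rel=3, running sum=8
Position 3: rel=4, running sum=12
Position 4: rel=3, running sum=15
Position 5: rel=0, running sum=15
Position 6: rel=5, running sum=20
Position 7: rel=0, running sum=20
CG = 20

20


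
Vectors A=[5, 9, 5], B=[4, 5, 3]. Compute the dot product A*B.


Dot product = sum of element-wise products
A[0]*B[0] = 5*4 = 20
A[1]*B[1] = 9*5 = 45
A[2]*B[2] = 5*3 = 15
Sum = 20 + 45 + 15 = 80

80


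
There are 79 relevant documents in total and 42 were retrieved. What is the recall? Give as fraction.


Recall = retrieved_relevant / total_relevant
= 42 / 79
= 42 / (42 + 37)
= 42/79

42/79


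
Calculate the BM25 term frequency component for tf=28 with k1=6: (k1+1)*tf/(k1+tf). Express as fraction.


BM25 TF component = (k1+1)*tf / (k1+tf)
k1 = 6, tf = 28
Numerator = (6+1)*28 = 196
Denominator = 6 + 28 = 34
= 196/34 = 98/17

98/17


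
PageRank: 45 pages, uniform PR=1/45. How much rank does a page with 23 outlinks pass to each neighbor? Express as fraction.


Initial PR = 1/45 = 1/45
Outlinks = 23
Contribution per link = PR / outlinks
= 1/45 / 23
= 1/1035

1/1035


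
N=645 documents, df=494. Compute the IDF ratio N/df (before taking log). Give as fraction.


IDF ratio = N / df
= 645 / 494
= 645/494

645/494


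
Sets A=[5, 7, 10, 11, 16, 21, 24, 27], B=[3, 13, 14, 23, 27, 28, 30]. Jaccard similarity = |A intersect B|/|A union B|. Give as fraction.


A intersect B = [27]
|A intersect B| = 1
A union B = [3, 5, 7, 10, 11, 13, 14, 16, 21, 23, 24, 27, 28, 30]
|A union B| = 14
Jaccard = 1/14 = 1/14

1/14


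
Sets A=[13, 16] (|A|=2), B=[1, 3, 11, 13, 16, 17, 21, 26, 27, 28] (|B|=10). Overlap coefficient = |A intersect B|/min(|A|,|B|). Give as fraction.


A intersect B = [13, 16]
|A intersect B| = 2
min(|A|, |B|) = min(2, 10) = 2
Overlap = 2 / 2 = 1

1


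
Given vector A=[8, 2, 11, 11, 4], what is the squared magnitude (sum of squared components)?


|A|^2 = sum of squared components
A[0]^2 = 8^2 = 64
A[1]^2 = 2^2 = 4
A[2]^2 = 11^2 = 121
A[3]^2 = 11^2 = 121
A[4]^2 = 4^2 = 16
Sum = 64 + 4 + 121 + 121 + 16 = 326

326


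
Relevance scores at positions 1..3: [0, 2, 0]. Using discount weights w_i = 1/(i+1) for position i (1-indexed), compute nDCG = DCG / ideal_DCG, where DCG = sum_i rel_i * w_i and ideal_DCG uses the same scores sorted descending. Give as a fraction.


Position discount weights w_i = 1/(i+1) for i=1..3:
Weights = [1/2, 1/3, 1/4]
Actual relevance: [0, 2, 0]
DCG = 0/2 + 2/3 + 0/4 = 2/3
Ideal relevance (sorted desc): [2, 0, 0]
Ideal DCG = 2/2 + 0/3 + 0/4 = 1
nDCG = DCG / ideal_DCG = 2/3 / 1 = 2/3

2/3
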